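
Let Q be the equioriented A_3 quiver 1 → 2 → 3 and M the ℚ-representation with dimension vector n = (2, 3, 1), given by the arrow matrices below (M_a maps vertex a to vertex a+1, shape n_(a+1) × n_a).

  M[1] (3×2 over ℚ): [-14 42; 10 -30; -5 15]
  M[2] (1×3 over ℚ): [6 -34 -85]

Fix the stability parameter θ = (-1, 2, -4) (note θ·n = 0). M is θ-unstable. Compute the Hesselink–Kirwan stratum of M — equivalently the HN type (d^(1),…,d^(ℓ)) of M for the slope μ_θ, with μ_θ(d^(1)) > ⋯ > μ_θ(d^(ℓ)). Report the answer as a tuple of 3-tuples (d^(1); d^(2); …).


Via rank(M_{q-1}∘⋯∘M_p): M ≅ I[1,1], I[1,3], I[2,2]^2.
μ_θ-semistable layers: μ^(1)=2; μ^(2)=-1

((0, 2, 0); (2, 1, 1))


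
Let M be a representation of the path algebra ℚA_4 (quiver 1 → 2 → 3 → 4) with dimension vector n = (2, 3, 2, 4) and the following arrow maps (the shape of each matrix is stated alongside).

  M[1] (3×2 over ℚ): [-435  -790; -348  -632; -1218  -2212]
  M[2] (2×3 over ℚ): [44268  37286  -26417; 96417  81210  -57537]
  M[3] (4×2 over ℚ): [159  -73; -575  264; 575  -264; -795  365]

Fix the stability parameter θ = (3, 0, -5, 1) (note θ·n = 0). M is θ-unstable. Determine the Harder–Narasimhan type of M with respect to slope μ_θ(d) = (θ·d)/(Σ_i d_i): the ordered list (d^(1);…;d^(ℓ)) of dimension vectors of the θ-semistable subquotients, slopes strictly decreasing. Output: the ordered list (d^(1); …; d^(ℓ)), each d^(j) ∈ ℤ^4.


Via rank(M_{q-1}∘⋯∘M_p): M ≅ I[1,1], I[1,4], I[2,2], I[2,4], I[4,4]^2.
μ_θ-semistable layers: μ^(1)=3; μ^(2)=1; μ^(3)=0; μ^(4)=-2/3; μ^(5)=-5/2

((1, 0, 0, 0); (0, 0, 0, 4); (0, 1, 0, 0); (1, 1, 1, 0); (0, 1, 1, 0))


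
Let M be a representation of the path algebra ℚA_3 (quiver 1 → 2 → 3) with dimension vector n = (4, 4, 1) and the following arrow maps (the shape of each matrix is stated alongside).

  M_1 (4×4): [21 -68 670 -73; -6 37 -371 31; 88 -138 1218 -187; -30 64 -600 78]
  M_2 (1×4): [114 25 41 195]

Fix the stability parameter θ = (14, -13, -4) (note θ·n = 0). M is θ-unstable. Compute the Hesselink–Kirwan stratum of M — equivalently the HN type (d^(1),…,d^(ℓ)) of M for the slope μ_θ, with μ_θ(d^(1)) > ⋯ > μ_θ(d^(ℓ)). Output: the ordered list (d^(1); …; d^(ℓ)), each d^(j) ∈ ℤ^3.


Via rank(M_{q-1}∘⋯∘M_p): M ≅ I[1,2]^3, I[1,3].
μ_θ-semistable layers: μ^(1)=1/2; μ^(2)=-1

((3, 3, 0); (1, 1, 1))


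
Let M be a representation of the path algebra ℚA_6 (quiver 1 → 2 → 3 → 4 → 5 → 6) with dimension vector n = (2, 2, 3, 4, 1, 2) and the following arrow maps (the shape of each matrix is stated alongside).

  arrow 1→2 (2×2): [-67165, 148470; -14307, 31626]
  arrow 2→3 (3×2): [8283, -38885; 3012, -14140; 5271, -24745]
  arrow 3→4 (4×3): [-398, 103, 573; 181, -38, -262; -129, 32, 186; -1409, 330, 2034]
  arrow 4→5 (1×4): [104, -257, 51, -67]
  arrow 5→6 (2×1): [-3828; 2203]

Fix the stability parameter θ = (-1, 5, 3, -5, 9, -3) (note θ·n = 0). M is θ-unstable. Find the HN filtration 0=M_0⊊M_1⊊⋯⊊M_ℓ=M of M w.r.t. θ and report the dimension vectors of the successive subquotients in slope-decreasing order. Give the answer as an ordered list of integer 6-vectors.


Interval decomposition of M: I[1,1], I[1,2], I[2,6], I[3,4]^2, I[4,4], I[6,6].
HN type (ℓ=6): μ^(1)=5; μ^(2)=3; μ^(3)=1; μ^(4)=-1; μ^(5)=-3; μ^(6)=-5

((0, 1, 0, 0, 0, 0); (0, 0, 0, 0, 1, 1); (0, 1, 1, 1, 0, 0); (2, 0, 2, 2, 0, 0); (0, 0, 0, 0, 0, 1); (0, 0, 0, 1, 0, 0))


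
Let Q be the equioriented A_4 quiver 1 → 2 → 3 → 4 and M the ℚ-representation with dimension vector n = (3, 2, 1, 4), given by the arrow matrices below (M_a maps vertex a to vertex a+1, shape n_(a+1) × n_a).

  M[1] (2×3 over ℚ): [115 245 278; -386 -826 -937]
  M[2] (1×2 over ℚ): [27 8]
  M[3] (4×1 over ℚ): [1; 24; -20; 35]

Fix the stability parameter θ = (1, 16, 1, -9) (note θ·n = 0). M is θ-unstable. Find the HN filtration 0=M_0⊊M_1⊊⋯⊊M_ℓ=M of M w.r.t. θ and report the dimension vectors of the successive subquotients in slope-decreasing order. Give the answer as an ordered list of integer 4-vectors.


Via rank(M_{q-1}∘⋯∘M_p): M ≅ I[1,1], I[1,2], I[1,4], I[4,4]^3.
μ_θ-semistable layers: μ^(1)=16; μ^(2)=8/3; μ^(3)=1; μ^(4)=-9

((0, 1, 0, 0); (0, 1, 1, 1); (3, 0, 0, 0); (0, 0, 0, 3))


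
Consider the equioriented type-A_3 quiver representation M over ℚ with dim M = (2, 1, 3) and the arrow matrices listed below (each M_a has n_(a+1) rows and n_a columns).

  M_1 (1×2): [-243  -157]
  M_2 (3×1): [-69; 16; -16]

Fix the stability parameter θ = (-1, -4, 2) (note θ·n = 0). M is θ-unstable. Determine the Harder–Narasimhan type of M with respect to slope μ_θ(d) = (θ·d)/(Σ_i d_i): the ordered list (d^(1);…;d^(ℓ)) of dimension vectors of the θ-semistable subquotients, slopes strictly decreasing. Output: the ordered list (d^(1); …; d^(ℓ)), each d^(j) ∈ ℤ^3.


Barcode: M ≅ I[1,1], I[1,3], I[3,3]^2. HN layers by μ_θ (3 steps, strictly decreasing):
  μ^(1)=2; μ^(2)=-1; μ^(3)=-5/2

((0, 0, 3); (1, 0, 0); (1, 1, 0))


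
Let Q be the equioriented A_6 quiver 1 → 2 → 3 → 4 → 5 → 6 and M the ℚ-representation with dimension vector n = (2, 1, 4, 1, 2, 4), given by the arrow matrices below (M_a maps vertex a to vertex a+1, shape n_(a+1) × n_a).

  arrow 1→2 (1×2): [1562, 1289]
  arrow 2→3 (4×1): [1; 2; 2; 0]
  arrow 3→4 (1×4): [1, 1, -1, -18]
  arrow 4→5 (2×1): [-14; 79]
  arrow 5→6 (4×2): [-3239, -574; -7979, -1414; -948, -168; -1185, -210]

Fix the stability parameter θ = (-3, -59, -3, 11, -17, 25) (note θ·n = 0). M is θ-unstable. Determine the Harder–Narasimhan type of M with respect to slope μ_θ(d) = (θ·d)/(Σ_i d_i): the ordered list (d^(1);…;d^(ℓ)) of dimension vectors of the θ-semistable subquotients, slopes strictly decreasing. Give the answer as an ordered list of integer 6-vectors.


Barcode: M ≅ I[1,1], I[1,5], I[3,3]^3, I[5,6], I[6,6]^3. HN layers by μ_θ (4 steps, strictly decreasing):
  μ^(1)=25; μ^(2)=-3; μ^(3)=-17; μ^(4)=-31

((0, 0, 0, 0, 0, 4); (1, 0, 4, 1, 1, 0); (0, 0, 0, 0, 1, 0); (1, 1, 0, 0, 0, 0))


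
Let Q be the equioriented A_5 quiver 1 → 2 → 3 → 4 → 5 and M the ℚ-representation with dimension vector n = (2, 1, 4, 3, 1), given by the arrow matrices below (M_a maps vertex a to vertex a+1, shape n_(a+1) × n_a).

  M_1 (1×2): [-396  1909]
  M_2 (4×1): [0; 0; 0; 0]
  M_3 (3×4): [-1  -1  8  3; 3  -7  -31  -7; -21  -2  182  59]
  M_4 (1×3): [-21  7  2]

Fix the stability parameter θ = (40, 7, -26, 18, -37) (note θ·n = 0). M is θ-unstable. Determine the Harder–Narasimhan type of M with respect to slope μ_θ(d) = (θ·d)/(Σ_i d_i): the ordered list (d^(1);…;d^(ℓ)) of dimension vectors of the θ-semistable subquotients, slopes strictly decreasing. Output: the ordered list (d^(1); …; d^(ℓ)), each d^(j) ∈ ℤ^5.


Barcode: M ≅ I[1,1], I[1,2], I[3,3], I[3,4]^2, I[3,5]. HN layers by μ_θ (5 steps, strictly decreasing):
  μ^(1)=40; μ^(2)=47/2; μ^(3)=18; μ^(4)=-19/2; μ^(5)=-26

((1, 0, 0, 0, 0); (1, 1, 0, 0, 0); (0, 0, 0, 2, 0); (0, 0, 0, 1, 1); (0, 0, 4, 0, 0))


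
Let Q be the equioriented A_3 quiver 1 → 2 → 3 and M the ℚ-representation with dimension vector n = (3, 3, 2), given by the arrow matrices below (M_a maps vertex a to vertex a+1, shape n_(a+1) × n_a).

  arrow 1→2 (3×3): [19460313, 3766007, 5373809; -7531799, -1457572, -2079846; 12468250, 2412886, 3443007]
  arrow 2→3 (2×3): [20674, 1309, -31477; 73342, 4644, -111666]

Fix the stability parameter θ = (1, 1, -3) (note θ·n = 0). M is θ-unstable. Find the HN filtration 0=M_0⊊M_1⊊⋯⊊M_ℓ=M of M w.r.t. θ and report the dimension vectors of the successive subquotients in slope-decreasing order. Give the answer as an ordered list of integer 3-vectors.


Via rank(M_{q-1}∘⋯∘M_p): M ≅ I[1,2], I[1,3]^2.
μ_θ-semistable layers: μ^(1)=1; μ^(2)=-1/3

((1, 1, 0); (2, 2, 2))


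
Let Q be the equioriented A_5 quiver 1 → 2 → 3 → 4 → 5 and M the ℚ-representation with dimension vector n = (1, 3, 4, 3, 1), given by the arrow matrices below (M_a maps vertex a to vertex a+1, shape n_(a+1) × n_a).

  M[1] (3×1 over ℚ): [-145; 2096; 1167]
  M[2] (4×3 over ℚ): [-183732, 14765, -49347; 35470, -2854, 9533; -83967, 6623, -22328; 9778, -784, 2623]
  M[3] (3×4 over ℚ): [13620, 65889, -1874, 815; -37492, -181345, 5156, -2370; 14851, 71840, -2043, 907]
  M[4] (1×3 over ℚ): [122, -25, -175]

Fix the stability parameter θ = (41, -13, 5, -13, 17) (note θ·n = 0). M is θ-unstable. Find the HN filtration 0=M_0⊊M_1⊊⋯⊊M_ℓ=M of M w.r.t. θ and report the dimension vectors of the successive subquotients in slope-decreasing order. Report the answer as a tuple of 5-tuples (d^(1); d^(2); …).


Via rank(M_{q-1}∘⋯∘M_p): M ≅ I[1,4], I[2,3], I[2,5], I[3,4].
μ_θ-semistable layers: μ^(1)=17; μ^(2)=5; μ^(3)=-4; μ^(4)=-13

((0, 0, 0, 0, 1); (1, 1, 2, 1, 0); (0, 0, 2, 2, 0); (0, 2, 0, 0, 0))


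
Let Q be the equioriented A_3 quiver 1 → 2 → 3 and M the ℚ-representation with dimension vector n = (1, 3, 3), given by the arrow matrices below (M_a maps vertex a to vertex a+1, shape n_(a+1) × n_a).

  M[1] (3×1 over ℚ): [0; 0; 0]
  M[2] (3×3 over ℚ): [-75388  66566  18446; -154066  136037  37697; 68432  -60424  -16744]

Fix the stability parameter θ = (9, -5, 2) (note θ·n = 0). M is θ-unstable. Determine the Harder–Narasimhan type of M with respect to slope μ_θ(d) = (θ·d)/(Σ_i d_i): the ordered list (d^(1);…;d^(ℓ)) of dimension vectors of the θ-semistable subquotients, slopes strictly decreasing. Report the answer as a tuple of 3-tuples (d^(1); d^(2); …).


Interval decomposition of M: I[1,1], I[2,2]^2, I[2,3], I[3,3]^2.
HN type (ℓ=3): μ^(1)=9; μ^(2)=2; μ^(3)=-5

((1, 0, 0); (0, 0, 3); (0, 3, 0))


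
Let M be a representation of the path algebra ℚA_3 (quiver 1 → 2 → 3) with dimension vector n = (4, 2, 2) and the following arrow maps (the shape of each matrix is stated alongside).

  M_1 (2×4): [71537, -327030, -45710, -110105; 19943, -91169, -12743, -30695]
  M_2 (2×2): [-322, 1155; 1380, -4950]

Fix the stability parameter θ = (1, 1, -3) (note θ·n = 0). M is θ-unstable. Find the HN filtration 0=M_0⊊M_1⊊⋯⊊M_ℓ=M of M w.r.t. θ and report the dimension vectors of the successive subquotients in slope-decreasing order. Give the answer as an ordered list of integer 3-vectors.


Barcode: M ≅ I[1,1]^2, I[1,2], I[1,3], I[3,3]. HN layers by μ_θ (3 steps, strictly decreasing):
  μ^(1)=1; μ^(2)=-1/3; μ^(3)=-3

((3, 1, 0); (1, 1, 1); (0, 0, 1))


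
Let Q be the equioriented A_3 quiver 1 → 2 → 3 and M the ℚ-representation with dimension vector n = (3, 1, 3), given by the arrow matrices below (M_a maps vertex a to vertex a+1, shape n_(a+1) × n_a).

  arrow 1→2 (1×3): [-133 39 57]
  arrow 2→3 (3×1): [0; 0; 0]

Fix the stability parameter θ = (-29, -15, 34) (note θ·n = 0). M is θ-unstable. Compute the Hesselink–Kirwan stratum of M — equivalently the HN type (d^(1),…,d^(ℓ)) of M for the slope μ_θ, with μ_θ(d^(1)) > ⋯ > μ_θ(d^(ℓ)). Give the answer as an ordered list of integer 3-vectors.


Interval decomposition of M: I[1,1]^2, I[1,2], I[3,3]^3.
HN type (ℓ=3): μ^(1)=34; μ^(2)=-15; μ^(3)=-29

((0, 0, 3); (0, 1, 0); (3, 0, 0))


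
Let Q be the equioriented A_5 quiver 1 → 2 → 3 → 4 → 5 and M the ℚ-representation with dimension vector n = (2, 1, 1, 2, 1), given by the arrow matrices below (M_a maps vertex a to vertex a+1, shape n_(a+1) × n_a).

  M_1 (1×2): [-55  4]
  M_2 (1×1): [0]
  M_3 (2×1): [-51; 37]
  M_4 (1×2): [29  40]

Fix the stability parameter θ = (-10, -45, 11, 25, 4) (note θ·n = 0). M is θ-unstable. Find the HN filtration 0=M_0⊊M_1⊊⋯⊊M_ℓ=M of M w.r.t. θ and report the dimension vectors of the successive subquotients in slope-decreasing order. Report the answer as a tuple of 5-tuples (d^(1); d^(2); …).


Interval decomposition of M: I[1,1], I[1,2], I[3,5], I[4,4].
HN type (ℓ=5): μ^(1)=25; μ^(2)=29/2; μ^(3)=11; μ^(4)=-10; μ^(5)=-55/2

((0, 0, 0, 1, 0); (0, 0, 0, 1, 1); (0, 0, 1, 0, 0); (1, 0, 0, 0, 0); (1, 1, 0, 0, 0))


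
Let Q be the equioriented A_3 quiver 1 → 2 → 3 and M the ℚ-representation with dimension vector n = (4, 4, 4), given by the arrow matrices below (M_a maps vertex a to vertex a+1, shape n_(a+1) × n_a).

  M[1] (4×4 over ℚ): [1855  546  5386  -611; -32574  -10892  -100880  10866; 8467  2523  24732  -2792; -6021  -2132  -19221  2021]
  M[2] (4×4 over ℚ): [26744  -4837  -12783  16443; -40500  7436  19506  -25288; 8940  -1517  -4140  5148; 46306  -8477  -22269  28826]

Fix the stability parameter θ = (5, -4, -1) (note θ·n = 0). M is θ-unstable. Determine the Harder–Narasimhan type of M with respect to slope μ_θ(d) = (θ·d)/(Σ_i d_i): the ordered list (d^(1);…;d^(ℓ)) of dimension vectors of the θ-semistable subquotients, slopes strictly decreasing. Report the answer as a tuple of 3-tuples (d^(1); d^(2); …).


Via rank(M_{q-1}∘⋯∘M_p): M ≅ I[1,2], I[1,3]^3, I[3,3].
μ_θ-semistable layers: μ^(1)=1/2; μ^(2)=0; μ^(3)=-1

((1, 1, 0); (3, 3, 3); (0, 0, 1))


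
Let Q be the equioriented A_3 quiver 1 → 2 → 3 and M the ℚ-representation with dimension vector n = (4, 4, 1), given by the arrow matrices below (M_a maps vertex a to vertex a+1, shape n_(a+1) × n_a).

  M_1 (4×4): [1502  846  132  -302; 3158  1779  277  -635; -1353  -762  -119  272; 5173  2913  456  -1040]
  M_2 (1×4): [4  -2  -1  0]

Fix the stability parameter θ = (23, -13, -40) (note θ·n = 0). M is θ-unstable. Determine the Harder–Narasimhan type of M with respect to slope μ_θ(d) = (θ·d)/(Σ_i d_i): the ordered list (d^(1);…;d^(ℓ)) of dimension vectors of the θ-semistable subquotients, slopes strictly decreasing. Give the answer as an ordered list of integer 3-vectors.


Via rank(M_{q-1}∘⋯∘M_p): M ≅ I[1,1], I[1,2]^2, I[1,3], I[2,2].
μ_θ-semistable layers: μ^(1)=23; μ^(2)=5; μ^(3)=-10; μ^(4)=-13

((1, 0, 0); (2, 2, 0); (1, 1, 1); (0, 1, 0))


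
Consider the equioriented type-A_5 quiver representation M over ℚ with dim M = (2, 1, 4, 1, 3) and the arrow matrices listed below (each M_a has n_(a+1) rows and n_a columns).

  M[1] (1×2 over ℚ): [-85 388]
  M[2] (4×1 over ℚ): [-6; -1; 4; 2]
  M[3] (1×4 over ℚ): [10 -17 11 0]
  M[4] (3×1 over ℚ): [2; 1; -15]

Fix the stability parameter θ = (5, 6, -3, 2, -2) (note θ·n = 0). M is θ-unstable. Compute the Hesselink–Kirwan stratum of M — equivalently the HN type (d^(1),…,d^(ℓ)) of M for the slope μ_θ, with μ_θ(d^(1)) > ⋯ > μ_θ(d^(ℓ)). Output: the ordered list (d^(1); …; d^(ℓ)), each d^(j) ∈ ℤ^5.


Barcode: M ≅ I[1,1], I[1,5], I[3,3]^3, I[5,5]^2. HN layers by μ_θ (4 steps, strictly decreasing):
  μ^(1)=5; μ^(2)=8/5; μ^(3)=-2; μ^(4)=-3

((1, 0, 0, 0, 0); (1, 1, 1, 1, 1); (0, 0, 0, 0, 2); (0, 0, 3, 0, 0))


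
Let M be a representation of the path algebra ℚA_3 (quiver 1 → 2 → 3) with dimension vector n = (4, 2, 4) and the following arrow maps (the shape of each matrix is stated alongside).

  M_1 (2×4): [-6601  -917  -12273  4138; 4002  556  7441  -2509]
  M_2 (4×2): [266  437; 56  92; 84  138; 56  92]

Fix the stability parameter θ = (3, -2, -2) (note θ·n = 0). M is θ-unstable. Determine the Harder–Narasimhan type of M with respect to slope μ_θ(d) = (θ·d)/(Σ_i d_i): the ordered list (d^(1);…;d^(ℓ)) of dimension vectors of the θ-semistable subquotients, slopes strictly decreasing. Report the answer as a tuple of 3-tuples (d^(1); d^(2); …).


Barcode: M ≅ I[1,1]^2, I[1,2], I[1,3], I[3,3]^3. HN layers by μ_θ (4 steps, strictly decreasing):
  μ^(1)=3; μ^(2)=1/2; μ^(3)=-1/3; μ^(4)=-2

((2, 0, 0); (1, 1, 0); (1, 1, 1); (0, 0, 3))


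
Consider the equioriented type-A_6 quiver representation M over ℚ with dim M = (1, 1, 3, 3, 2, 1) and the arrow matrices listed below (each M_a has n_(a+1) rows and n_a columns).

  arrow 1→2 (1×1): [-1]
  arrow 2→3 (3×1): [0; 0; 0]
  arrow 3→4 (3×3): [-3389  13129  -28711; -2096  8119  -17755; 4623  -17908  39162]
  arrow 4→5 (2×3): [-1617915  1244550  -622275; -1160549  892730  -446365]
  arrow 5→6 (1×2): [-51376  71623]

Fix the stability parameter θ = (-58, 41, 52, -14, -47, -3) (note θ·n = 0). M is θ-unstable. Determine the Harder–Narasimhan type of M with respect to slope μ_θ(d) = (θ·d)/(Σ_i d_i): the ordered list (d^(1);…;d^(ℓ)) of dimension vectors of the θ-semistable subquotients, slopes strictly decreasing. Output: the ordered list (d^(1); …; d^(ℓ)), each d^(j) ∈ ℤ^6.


Barcode: M ≅ I[1,2], I[3,3], I[3,4], I[3,6], I[4,4], I[5,5]. HN layers by μ_θ (7 steps, strictly decreasing):
  μ^(1)=52; μ^(2)=41; μ^(3)=19; μ^(4)=-3; μ^(5)=-14; μ^(6)=-47; μ^(7)=-58

((0, 0, 1, 0, 0, 0); (0, 1, 0, 0, 0, 0); (0, 0, 1, 1, 0, 0); (0, 0, 1, 1, 1, 1); (0, 0, 0, 1, 0, 0); (0, 0, 0, 0, 1, 0); (1, 0, 0, 0, 0, 0))


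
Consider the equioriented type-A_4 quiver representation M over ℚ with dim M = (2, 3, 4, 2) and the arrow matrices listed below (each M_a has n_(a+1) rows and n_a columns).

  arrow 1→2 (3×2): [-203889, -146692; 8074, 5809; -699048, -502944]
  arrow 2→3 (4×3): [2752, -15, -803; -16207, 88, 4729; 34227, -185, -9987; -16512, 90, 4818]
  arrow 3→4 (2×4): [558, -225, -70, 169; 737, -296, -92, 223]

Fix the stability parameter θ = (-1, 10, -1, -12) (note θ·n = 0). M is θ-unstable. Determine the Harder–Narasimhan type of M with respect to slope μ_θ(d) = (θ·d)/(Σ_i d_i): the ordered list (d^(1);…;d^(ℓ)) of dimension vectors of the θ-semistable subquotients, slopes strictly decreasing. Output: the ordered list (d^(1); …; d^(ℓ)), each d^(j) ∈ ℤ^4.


Via rank(M_{q-1}∘⋯∘M_p): M ≅ I[1,4]^2, I[2,3], I[3,3].
μ_θ-semistable layers: μ^(1)=9/2; μ^(2)=-1

((0, 1, 1, 0); (2, 2, 3, 2))


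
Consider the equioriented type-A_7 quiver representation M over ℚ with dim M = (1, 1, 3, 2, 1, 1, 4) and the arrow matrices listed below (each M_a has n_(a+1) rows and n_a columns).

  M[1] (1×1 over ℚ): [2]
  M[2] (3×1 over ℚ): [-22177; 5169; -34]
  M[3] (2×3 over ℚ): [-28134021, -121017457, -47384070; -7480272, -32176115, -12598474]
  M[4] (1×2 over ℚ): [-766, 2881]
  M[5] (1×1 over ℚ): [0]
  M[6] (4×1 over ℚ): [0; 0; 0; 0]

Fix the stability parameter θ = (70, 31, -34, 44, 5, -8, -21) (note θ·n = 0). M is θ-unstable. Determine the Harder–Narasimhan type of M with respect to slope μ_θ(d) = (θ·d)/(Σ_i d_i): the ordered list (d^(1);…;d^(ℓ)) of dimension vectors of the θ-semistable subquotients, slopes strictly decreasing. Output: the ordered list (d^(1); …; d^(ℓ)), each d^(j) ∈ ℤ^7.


Via rank(M_{q-1}∘⋯∘M_p): M ≅ I[1,5], I[3,3], I[3,4], I[6,6], I[7,7]^4.
μ_θ-semistable layers: μ^(1)=44; μ^(2)=49/2; μ^(3)=67/3; μ^(4)=-8; μ^(5)=-21; μ^(6)=-34

((0, 0, 0, 1, 0, 0, 0); (0, 0, 0, 1, 1, 0, 0); (1, 1, 1, 0, 0, 0, 0); (0, 0, 0, 0, 0, 1, 0); (0, 0, 0, 0, 0, 0, 4); (0, 0, 2, 0, 0, 0, 0))


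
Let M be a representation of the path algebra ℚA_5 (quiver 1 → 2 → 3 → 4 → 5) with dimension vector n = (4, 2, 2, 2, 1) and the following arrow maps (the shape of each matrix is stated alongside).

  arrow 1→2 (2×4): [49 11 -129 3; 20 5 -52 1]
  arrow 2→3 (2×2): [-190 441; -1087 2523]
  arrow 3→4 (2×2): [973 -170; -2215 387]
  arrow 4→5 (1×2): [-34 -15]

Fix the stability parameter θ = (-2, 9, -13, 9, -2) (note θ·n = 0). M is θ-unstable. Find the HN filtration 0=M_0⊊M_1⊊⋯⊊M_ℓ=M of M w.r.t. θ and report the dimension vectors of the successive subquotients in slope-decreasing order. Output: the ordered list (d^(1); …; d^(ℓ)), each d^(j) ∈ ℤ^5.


Interval decomposition of M: I[1,1]^2, I[1,4], I[1,5].
HN type (ℓ=3): μ^(1)=9; μ^(2)=7/2; μ^(3)=-2

((0, 0, 0, 1, 0); (0, 0, 0, 1, 1); (4, 2, 2, 0, 0))


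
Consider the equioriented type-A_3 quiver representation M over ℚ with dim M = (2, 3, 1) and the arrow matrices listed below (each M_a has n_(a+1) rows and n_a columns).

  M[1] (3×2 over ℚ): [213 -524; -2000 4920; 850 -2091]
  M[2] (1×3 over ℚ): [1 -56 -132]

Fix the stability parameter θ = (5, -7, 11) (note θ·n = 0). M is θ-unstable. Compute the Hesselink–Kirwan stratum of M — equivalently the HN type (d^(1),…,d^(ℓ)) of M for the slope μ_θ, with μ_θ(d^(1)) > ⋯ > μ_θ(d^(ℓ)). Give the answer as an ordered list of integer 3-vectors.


Interval decomposition of M: I[1,2], I[1,3], I[2,2].
HN type (ℓ=3): μ^(1)=11; μ^(2)=-1; μ^(3)=-7

((0, 0, 1); (2, 2, 0); (0, 1, 0))


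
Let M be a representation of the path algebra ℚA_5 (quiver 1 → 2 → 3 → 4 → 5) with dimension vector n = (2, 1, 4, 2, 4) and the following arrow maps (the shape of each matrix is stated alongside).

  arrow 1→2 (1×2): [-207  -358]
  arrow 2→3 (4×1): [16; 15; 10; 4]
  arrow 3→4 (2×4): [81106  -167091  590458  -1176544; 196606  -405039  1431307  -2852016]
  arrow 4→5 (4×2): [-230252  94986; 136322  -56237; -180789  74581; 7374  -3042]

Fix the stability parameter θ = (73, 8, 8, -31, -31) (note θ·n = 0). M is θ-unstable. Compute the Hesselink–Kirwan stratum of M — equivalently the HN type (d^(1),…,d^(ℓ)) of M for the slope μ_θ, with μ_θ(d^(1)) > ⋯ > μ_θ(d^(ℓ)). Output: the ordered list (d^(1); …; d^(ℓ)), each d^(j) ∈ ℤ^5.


Barcode: M ≅ I[1,1], I[1,5], I[3,3]^2, I[3,5], I[5,5]^2. HN layers by μ_θ (5 steps, strictly decreasing):
  μ^(1)=73; μ^(2)=8; μ^(3)=27/5; μ^(4)=-18; μ^(5)=-31

((1, 0, 0, 0, 0); (0, 0, 2, 0, 0); (1, 1, 1, 1, 1); (0, 0, 1, 1, 1); (0, 0, 0, 0, 2))


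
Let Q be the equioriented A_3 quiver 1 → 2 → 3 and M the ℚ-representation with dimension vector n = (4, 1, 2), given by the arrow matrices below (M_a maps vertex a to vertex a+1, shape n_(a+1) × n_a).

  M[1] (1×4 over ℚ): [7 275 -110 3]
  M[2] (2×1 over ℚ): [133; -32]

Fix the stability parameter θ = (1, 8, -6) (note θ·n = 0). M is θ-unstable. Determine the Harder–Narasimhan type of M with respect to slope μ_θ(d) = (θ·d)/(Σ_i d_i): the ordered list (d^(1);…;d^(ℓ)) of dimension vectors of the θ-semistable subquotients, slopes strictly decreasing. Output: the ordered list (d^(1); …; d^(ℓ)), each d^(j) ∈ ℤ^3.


Interval decomposition of M: I[1,1]^3, I[1,3], I[3,3].
HN type (ℓ=2): μ^(1)=1; μ^(2)=-6

((4, 1, 1); (0, 0, 1))


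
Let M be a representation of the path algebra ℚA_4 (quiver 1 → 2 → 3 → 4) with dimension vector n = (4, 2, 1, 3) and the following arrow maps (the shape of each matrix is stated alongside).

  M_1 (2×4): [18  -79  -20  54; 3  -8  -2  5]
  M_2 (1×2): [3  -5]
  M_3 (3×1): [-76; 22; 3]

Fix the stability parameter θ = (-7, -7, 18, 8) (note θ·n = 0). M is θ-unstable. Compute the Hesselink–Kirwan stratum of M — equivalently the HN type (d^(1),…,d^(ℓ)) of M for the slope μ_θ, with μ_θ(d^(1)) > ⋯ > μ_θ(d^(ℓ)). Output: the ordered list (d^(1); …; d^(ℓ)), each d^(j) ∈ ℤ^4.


Barcode: M ≅ I[1,1]^2, I[1,2], I[1,4], I[4,4]^2. HN layers by μ_θ (3 steps, strictly decreasing):
  μ^(1)=13; μ^(2)=8; μ^(3)=-7

((0, 0, 1, 1); (0, 0, 0, 2); (4, 2, 0, 0))


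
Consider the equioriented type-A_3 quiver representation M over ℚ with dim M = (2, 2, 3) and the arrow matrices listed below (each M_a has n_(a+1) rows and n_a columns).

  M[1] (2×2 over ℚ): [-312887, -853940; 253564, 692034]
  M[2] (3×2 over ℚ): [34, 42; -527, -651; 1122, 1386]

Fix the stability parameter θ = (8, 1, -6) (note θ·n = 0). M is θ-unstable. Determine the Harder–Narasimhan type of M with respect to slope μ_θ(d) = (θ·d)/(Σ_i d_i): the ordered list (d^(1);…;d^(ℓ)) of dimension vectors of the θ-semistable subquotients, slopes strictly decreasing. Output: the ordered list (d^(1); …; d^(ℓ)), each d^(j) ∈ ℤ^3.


Interval decomposition of M: I[1,2], I[1,3], I[3,3]^2.
HN type (ℓ=3): μ^(1)=9/2; μ^(2)=1; μ^(3)=-6

((1, 1, 0); (1, 1, 1); (0, 0, 2))


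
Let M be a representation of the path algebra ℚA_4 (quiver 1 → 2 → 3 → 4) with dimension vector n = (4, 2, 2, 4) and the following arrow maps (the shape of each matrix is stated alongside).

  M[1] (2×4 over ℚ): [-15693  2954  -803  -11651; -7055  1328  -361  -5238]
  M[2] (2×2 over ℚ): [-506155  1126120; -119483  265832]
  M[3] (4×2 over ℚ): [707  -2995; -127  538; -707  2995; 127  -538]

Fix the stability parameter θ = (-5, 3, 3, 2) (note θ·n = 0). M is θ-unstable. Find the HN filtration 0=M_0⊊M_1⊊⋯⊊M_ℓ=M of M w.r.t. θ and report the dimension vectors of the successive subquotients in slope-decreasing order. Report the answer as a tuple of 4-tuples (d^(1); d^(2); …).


Interval decomposition of M: I[1,1]^2, I[1,2], I[1,4], I[3,4], I[4,4]^2.
HN type (ℓ=5): μ^(1)=3; μ^(2)=8/3; μ^(3)=5/2; μ^(4)=2; μ^(5)=-5

((0, 1, 0, 0); (0, 1, 1, 1); (0, 0, 1, 1); (0, 0, 0, 2); (4, 0, 0, 0))


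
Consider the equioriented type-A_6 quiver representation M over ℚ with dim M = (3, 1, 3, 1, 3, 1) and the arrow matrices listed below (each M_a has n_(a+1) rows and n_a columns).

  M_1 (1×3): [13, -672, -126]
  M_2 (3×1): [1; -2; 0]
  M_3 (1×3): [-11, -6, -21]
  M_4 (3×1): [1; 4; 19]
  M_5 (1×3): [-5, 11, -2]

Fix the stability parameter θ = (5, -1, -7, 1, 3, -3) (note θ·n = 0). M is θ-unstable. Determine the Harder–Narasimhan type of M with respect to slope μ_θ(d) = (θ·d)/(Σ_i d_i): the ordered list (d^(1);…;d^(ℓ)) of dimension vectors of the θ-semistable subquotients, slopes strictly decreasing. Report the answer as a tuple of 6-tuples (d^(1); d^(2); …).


Via rank(M_{q-1}∘⋯∘M_p): M ≅ I[1,1]^2, I[1,6], I[3,3]^2, I[5,5]^2.
μ_θ-semistable layers: μ^(1)=5; μ^(2)=3; μ^(3)=1/3; μ^(4)=-1; μ^(5)=-7

((2, 0, 0, 0, 0, 0); (0, 0, 0, 0, 2, 0); (0, 0, 0, 1, 1, 1); (1, 1, 1, 0, 0, 0); (0, 0, 2, 0, 0, 0))


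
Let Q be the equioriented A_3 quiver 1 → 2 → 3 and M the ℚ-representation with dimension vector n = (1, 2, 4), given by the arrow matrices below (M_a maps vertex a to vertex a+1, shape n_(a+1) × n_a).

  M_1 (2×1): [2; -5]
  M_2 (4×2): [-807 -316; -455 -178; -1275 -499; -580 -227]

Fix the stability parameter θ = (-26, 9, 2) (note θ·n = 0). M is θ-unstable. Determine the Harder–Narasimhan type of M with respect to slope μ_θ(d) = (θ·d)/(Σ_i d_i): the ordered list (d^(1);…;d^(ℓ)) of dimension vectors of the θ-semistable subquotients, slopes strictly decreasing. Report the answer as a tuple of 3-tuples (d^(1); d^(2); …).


Barcode: M ≅ I[1,3], I[2,3], I[3,3]^2. HN layers by μ_θ (3 steps, strictly decreasing):
  μ^(1)=11/2; μ^(2)=2; μ^(3)=-26

((0, 2, 2); (0, 0, 2); (1, 0, 0))


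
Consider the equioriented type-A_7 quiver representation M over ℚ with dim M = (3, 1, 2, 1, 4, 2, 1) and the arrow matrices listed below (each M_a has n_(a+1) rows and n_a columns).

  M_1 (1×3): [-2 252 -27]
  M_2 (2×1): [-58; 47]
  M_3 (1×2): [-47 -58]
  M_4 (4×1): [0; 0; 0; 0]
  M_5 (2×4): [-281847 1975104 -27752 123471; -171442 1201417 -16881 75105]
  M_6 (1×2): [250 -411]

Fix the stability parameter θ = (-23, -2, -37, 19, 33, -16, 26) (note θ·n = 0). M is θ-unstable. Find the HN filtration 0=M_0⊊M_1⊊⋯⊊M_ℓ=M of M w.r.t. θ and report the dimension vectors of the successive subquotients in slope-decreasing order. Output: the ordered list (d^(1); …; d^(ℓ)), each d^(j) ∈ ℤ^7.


Via rank(M_{q-1}∘⋯∘M_p): M ≅ I[1,1]^2, I[1,3], I[3,4], I[5,5]^2, I[5,6], I[5,7].
μ_θ-semistable layers: μ^(1)=33; μ^(2)=26; μ^(3)=19; μ^(4)=17/2; μ^(5)=-39/2; μ^(6)=-23; μ^(7)=-37

((0, 0, 0, 0, 2, 0, 0); (0, 0, 0, 0, 0, 0, 1); (0, 0, 0, 1, 0, 0, 0); (0, 0, 0, 0, 2, 2, 0); (0, 1, 1, 0, 0, 0, 0); (3, 0, 0, 0, 0, 0, 0); (0, 0, 1, 0, 0, 0, 0))


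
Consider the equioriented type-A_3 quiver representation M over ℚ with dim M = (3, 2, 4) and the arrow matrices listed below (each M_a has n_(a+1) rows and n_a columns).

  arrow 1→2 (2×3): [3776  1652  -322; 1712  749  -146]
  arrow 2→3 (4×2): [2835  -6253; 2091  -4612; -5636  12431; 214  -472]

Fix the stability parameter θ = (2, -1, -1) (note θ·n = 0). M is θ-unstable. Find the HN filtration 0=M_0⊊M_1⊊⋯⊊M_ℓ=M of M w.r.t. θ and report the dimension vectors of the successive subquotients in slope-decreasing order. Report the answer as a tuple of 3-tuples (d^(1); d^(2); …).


Interval decomposition of M: I[1,1], I[1,3]^2, I[3,3]^2.
HN type (ℓ=3): μ^(1)=2; μ^(2)=0; μ^(3)=-1

((1, 0, 0); (2, 2, 2); (0, 0, 2))


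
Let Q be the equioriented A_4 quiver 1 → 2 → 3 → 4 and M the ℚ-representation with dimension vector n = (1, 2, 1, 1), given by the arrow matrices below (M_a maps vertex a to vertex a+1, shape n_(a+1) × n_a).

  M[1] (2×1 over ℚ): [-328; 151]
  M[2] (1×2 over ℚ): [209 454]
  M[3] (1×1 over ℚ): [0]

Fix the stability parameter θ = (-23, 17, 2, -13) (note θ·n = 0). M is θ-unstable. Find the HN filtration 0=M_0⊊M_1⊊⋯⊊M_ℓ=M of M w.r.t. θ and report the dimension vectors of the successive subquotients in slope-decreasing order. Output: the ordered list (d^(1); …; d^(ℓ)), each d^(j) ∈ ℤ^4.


Via rank(M_{q-1}∘⋯∘M_p): M ≅ I[1,3], I[2,2], I[4,4].
μ_θ-semistable layers: μ^(1)=17; μ^(2)=19/2; μ^(3)=-13; μ^(4)=-23

((0, 1, 0, 0); (0, 1, 1, 0); (0, 0, 0, 1); (1, 0, 0, 0))


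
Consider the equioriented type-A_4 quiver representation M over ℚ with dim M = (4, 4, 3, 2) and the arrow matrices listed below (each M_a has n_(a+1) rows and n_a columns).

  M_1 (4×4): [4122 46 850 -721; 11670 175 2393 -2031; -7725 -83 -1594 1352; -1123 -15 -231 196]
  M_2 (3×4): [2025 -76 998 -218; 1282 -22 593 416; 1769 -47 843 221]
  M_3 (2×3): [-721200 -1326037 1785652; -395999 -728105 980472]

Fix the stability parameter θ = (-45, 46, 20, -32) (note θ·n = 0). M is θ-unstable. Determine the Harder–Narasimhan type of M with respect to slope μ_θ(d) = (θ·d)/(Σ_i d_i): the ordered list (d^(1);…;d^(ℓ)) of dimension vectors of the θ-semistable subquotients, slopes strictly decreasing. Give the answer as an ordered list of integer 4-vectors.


Interval decomposition of M: I[1,2], I[1,3], I[1,4]^2.
HN type (ℓ=4): μ^(1)=46; μ^(2)=33; μ^(3)=34/3; μ^(4)=-45

((0, 1, 0, 0); (0, 1, 1, 0); (0, 2, 2, 2); (4, 0, 0, 0))


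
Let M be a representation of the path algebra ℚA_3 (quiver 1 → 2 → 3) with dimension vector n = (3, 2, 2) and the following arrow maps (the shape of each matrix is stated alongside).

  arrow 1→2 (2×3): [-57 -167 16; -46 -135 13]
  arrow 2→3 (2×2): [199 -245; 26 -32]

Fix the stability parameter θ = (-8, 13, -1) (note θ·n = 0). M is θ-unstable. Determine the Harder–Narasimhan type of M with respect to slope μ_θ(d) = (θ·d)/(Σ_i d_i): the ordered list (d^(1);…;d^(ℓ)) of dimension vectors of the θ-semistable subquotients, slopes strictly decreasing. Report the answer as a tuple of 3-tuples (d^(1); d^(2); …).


Barcode: M ≅ I[1,1], I[1,3]^2. HN layers by μ_θ (2 steps, strictly decreasing):
  μ^(1)=6; μ^(2)=-8

((0, 2, 2); (3, 0, 0))


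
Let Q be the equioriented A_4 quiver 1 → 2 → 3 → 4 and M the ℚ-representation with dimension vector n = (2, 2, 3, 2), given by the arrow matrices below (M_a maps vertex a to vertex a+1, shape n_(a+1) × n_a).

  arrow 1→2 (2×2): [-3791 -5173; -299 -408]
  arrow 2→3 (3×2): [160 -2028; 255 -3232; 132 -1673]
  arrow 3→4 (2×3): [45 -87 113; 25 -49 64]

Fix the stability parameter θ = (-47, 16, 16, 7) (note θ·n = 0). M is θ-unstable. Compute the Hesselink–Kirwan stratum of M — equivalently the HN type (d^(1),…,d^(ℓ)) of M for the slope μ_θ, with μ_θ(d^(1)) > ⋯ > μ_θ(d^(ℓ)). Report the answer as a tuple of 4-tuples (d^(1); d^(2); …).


Via rank(M_{q-1}∘⋯∘M_p): M ≅ I[1,4]^2, I[3,3].
μ_θ-semistable layers: μ^(1)=16; μ^(2)=13; μ^(3)=-47

((0, 0, 1, 0); (0, 2, 2, 2); (2, 0, 0, 0))


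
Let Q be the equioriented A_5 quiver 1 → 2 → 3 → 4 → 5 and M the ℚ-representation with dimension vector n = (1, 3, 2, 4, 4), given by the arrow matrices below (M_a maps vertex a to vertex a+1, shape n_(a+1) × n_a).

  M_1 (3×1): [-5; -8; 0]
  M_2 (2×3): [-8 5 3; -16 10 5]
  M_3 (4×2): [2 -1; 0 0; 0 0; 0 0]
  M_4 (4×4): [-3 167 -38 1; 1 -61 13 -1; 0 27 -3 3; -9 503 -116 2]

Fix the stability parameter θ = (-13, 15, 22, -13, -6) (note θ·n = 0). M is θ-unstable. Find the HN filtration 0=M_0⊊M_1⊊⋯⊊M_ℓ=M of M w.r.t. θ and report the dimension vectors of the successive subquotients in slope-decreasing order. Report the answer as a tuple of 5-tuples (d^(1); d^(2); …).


Barcode: M ≅ I[1,2], I[2,3], I[2,5], I[4,5]^3. HN layers by μ_θ (5 steps, strictly decreasing):
  μ^(1)=22; μ^(2)=15; μ^(3)=9/2; μ^(4)=-6; μ^(5)=-13

((0, 0, 1, 0, 0); (0, 2, 0, 0, 0); (0, 1, 1, 1, 1); (0, 0, 0, 0, 3); (1, 0, 0, 3, 0))


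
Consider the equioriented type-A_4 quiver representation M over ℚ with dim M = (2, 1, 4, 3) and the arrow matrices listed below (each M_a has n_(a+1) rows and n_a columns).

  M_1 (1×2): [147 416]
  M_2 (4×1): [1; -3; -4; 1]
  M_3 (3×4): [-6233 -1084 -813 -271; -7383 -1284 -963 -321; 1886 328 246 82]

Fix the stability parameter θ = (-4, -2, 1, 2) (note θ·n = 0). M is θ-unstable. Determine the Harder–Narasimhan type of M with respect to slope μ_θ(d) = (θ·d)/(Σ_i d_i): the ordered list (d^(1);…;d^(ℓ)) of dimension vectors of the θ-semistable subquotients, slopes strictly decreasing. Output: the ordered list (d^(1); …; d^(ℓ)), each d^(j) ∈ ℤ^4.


Barcode: M ≅ I[1,1], I[1,3], I[3,3]^2, I[3,4], I[4,4]^2. HN layers by μ_θ (4 steps, strictly decreasing):
  μ^(1)=2; μ^(2)=1; μ^(3)=-2; μ^(4)=-4

((0, 0, 0, 3); (0, 0, 4, 0); (0, 1, 0, 0); (2, 0, 0, 0))


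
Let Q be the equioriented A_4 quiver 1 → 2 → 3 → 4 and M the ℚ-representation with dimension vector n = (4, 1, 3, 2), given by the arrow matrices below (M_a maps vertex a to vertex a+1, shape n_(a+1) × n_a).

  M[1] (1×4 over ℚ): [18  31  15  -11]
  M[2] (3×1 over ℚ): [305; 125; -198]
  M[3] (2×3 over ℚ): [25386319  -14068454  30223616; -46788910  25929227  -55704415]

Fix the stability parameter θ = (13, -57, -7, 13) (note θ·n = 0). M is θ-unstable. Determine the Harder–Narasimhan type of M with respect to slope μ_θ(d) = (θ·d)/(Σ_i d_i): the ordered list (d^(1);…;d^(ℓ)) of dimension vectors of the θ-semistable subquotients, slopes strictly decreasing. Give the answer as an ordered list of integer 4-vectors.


Interval decomposition of M: I[1,1]^3, I[1,4], I[3,3], I[3,4].
HN type (ℓ=3): μ^(1)=13; μ^(2)=-7; μ^(3)=-22

((3, 0, 0, 2); (0, 0, 3, 0); (1, 1, 0, 0))


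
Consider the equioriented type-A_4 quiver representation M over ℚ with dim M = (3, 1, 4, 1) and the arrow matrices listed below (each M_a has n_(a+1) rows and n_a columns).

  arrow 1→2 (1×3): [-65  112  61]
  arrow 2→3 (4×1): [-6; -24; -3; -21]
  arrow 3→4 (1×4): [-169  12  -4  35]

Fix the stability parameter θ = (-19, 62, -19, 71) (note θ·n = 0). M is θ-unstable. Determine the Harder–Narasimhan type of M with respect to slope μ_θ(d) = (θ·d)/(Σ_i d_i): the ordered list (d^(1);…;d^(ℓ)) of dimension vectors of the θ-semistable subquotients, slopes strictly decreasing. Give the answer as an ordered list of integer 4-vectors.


Via rank(M_{q-1}∘⋯∘M_p): M ≅ I[1,1]^2, I[1,4], I[3,3]^3.
μ_θ-semistable layers: μ^(1)=71; μ^(2)=43/2; μ^(3)=-19

((0, 0, 0, 1); (0, 1, 1, 0); (3, 0, 3, 0))


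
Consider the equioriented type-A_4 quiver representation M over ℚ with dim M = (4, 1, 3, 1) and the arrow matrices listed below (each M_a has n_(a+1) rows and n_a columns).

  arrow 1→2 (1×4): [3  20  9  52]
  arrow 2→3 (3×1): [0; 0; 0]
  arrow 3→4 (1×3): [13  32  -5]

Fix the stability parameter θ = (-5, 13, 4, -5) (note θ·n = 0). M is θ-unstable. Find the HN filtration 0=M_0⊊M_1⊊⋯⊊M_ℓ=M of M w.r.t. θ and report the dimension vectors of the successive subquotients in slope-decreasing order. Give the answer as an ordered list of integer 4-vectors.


Interval decomposition of M: I[1,1]^3, I[1,2], I[3,3]^2, I[3,4].
HN type (ℓ=4): μ^(1)=13; μ^(2)=4; μ^(3)=-1/2; μ^(4)=-5

((0, 1, 0, 0); (0, 0, 2, 0); (0, 0, 1, 1); (4, 0, 0, 0))


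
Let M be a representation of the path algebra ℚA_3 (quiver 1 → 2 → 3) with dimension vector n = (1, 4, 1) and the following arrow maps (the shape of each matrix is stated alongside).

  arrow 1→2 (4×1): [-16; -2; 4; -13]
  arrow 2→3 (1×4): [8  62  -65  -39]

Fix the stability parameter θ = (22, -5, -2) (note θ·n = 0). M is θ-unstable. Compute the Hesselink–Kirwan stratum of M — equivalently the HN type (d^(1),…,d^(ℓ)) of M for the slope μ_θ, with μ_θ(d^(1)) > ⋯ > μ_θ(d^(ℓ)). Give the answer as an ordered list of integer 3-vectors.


Interval decomposition of M: I[1,3], I[2,2]^3.
HN type (ℓ=2): μ^(1)=5; μ^(2)=-5

((1, 1, 1); (0, 3, 0))


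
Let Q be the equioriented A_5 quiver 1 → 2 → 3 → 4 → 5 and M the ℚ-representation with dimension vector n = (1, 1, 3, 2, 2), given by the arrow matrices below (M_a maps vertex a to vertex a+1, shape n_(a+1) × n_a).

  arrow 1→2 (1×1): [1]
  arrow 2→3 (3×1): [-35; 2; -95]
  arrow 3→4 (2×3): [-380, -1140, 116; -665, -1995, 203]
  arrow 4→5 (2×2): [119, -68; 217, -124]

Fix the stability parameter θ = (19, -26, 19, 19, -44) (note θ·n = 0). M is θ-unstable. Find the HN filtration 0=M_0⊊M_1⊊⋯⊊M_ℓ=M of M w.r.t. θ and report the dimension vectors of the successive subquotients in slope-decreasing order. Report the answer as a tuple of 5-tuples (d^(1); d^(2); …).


Via rank(M_{q-1}∘⋯∘M_p): M ≅ I[1,3], I[3,3], I[3,4], I[4,5], I[5,5].
μ_θ-semistable layers: μ^(1)=19; μ^(2)=-7/2; μ^(3)=-25/2; μ^(4)=-44

((0, 0, 3, 1, 0); (1, 1, 0, 0, 0); (0, 0, 0, 1, 1); (0, 0, 0, 0, 1))


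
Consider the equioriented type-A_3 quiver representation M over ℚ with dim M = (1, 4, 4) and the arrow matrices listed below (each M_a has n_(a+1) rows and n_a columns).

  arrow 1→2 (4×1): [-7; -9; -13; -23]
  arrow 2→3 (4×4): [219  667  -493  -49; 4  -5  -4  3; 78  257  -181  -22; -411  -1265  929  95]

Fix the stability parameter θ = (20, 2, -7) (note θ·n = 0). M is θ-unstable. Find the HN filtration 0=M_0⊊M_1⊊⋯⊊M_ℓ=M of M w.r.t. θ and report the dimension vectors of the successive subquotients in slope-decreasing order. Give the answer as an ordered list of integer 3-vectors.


Barcode: M ≅ I[1,2], I[2,3]^3, I[3,3]. HN layers by μ_θ (3 steps, strictly decreasing):
  μ^(1)=11; μ^(2)=-5/2; μ^(3)=-7

((1, 1, 0); (0, 3, 3); (0, 0, 1))


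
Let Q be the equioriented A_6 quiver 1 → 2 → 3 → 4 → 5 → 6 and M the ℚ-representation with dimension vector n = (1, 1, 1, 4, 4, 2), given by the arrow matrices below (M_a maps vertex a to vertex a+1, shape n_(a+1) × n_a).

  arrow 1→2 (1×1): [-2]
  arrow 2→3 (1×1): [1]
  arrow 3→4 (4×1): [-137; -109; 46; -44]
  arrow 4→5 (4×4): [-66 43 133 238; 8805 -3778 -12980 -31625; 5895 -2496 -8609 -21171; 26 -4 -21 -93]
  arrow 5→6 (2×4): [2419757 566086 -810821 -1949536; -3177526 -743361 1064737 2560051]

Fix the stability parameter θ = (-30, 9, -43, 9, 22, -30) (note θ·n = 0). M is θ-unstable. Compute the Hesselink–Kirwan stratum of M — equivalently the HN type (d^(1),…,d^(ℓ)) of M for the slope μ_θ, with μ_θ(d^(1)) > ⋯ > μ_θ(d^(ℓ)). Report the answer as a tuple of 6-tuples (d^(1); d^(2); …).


Via rank(M_{q-1}∘⋯∘M_p): M ≅ I[1,5], I[4,5], I[4,6]^2.
μ_θ-semistable layers: μ^(1)=22; μ^(2)=9; μ^(3)=1/3; μ^(4)=-17; μ^(5)=-30

((0, 0, 0, 0, 2, 0); (0, 0, 0, 2, 0, 0); (0, 0, 0, 2, 2, 2); (0, 1, 1, 0, 0, 0); (1, 0, 0, 0, 0, 0))


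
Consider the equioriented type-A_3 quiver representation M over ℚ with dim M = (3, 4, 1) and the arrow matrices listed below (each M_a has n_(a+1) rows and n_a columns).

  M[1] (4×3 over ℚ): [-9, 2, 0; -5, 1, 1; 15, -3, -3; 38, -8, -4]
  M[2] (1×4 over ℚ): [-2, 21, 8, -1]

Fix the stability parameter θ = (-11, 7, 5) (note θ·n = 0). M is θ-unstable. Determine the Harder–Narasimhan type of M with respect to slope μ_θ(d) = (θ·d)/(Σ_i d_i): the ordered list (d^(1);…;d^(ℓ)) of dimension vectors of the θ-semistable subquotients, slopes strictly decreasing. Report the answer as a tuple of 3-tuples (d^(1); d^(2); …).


Interval decomposition of M: I[1,1], I[1,2], I[1,3], I[2,2]^2.
HN type (ℓ=3): μ^(1)=7; μ^(2)=6; μ^(3)=-11

((0, 3, 0); (0, 1, 1); (3, 0, 0))
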